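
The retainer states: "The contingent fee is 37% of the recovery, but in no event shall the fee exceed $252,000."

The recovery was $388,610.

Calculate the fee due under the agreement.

$143,785.70

37% of $388,610 = $143,785.70
That is under the $252,000 cap.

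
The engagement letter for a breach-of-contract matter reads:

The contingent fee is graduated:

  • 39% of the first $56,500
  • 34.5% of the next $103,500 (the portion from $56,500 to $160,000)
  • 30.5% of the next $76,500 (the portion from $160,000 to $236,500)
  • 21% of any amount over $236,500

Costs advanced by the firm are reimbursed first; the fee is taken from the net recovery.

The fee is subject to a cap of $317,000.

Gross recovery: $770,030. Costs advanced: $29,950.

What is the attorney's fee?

$186,826.80

Fee base (net of costs): $770,030 − $29,950 = $740,080
First $56,500 at 39% = $22,035.00
Next $103,500 at 34.5% = $35,707.50
Next $76,500 at 30.5% = $23,332.50
Remaining $503,580 at 21% = $105,751.80
Fee: $22,035.00 + $35,707.50 + $23,332.50 + $105,751.80 = $186,826.80
$186,826.80 is under the $317,000 cap.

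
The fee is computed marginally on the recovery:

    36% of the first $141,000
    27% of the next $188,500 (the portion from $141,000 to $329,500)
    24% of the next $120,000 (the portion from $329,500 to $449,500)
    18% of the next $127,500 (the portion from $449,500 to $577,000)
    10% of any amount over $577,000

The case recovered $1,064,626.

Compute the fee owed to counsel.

$202,167.60

First $141,000 at 36% = $50,760.00
Next $188,500 at 27% = $50,895.00
Next $120,000 at 24% = $28,800.00
Next $127,500 at 18% = $22,950.00
Remaining $487,626 at 10% = $48,762.60
Fee: $50,760.00 + $50,895.00 + $28,800.00 + $22,950.00 + $48,762.60 = $202,167.60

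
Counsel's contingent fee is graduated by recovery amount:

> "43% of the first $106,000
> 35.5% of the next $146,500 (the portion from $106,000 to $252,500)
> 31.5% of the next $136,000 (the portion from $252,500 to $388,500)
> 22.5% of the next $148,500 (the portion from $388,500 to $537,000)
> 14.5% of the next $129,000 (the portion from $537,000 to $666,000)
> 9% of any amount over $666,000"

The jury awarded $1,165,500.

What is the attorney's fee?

First $106,000 at 43% = $45,580.00
Next $146,500 at 35.5% = $52,007.50
Next $136,000 at 31.5% = $42,840.00
Next $148,500 at 22.5% = $33,412.50
Next $129,000 at 14.5% = $18,705.00
Remaining $499,500 at 9% = $44,955.00
Fee: $45,580.00 + $52,007.50 + $42,840.00 + $33,412.50 + $18,705.00 + $44,955.00 = $237,500.00

$237,500.00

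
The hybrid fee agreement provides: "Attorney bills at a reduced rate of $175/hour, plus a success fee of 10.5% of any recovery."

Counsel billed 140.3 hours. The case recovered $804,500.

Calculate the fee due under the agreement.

$109,025.00

Hourly: 140.3 × $175 = $24,552.50
Success fee: 10.5% of $804,500 = $84,472.50
Total: $24,552.50 + $84,472.50 = $109,025.00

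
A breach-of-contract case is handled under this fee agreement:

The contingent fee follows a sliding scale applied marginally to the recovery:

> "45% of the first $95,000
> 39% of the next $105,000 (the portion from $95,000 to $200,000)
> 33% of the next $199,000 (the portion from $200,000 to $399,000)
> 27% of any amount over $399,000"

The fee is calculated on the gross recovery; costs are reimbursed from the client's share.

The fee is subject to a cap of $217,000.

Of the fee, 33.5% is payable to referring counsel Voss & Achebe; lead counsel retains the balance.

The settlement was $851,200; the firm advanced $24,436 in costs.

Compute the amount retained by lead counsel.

$144,305.00

Fee base is the gross recovery, $851,200; costs are reimbursed separately.
First $95,000 at 45% = $42,750.00
Next $105,000 at 39% = $40,950.00
Next $199,000 at 33% = $65,670.00
Remaining $452,200 at 27% = $122,094.00
Fee: $42,750.00 + $40,950.00 + $65,670.00 + $122,094.00 = $271,464.00
$271,464.00 exceeds the $217,000 cap, so the fee is capped at $217,000.00.
Referral share: 33.5% of $217,000.00 = $72,695.00; lead counsel retains $217,000.00 − $72,695.00 = $144,305.00.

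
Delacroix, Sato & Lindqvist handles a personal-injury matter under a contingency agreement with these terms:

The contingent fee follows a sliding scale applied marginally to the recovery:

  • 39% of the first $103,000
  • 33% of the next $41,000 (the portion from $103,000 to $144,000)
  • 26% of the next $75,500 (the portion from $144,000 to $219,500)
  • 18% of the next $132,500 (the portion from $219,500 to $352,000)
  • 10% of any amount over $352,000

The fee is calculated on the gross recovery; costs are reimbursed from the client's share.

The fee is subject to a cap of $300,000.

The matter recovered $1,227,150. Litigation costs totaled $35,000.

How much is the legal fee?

Fee base is the gross recovery, $1,227,150; costs are reimbursed separately.
First $103,000 at 39% = $40,170.00
Next $41,000 at 33% = $13,530.00
Next $75,500 at 26% = $19,630.00
Next $132,500 at 18% = $23,850.00
Remaining $875,150 at 10% = $87,515.00
Fee: $40,170.00 + $13,530.00 + $19,630.00 + $23,850.00 + $87,515.00 = $184,695.00
$184,695.00 is under the $300,000 cap.

$184,695.00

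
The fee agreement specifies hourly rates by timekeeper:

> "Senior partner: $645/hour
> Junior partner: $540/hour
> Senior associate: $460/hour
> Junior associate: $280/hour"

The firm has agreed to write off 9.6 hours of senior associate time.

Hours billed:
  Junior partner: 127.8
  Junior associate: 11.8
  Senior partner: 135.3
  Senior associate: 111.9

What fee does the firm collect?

Senior partner: 135.3 × $645 = $87,268.50
Junior partner: 127.8 × $540 = $69,012.00
Senior associate: 111.9 × $460 = $51,474.00
Junior associate: 11.8 × $280 = $3,304.00
Subtotal: $211,058.50
Write-off: 9.6 × $460 = $4,416.00
Total: $211,058.50 − $4,416.00 = $206,642.50

$206,642.50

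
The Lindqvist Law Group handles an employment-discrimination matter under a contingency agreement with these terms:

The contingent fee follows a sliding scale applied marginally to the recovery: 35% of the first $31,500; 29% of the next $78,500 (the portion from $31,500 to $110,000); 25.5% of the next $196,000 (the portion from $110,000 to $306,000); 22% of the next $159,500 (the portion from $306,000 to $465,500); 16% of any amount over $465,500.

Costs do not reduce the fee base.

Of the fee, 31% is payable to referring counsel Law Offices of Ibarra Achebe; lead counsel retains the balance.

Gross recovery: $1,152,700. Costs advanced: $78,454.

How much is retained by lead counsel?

Fee base is the gross recovery, $1,152,700; costs are reimbursed separately.
First $31,500 at 35% = $11,025.00
Next $78,500 at 29% = $22,765.00
Next $196,000 at 25.5% = $49,980.00
Next $159,500 at 22% = $35,090.00
Remaining $687,200 at 16% = $109,952.00
Fee: $11,025.00 + $22,765.00 + $49,980.00 + $35,090.00 + $109,952.00 = $228,812.00
Referral share: 31% of $228,812.00 = $70,931.72; lead counsel retains $228,812.00 − $70,931.72 = $157,880.28.

$157,880.28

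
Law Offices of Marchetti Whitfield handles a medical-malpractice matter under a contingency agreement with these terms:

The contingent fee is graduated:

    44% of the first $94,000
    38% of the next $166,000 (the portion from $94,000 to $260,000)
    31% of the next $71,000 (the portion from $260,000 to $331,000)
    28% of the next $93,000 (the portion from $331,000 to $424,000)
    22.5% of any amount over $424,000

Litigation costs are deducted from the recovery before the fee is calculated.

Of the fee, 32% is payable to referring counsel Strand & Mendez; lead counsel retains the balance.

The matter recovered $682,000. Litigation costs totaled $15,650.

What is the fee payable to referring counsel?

Fee base (net of costs): $682,000 − $15,650 = $666,350
First $94,000 at 44% = $41,360.00
Next $166,000 at 38% = $63,080.00
Next $71,000 at 31% = $22,010.00
Next $93,000 at 28% = $26,040.00
Remaining $242,350 at 22.5% = $54,528.75
Fee: $41,360.00 + $63,080.00 + $22,010.00 + $26,040.00 + $54,528.75 = $207,018.75
Referral share: 32% of $207,018.75 = $66,246.00; lead counsel retains $207,018.75 − $66,246.00 = $140,772.75.

$66,246.00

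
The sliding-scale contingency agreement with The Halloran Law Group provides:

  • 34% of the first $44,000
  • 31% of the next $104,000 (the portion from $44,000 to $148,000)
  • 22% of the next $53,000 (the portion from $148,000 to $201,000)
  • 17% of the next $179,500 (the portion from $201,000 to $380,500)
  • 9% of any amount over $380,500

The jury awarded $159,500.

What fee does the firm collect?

First $44,000 at 34% = $14,960.00
Next $104,000 at 31% = $32,240.00
Remaining $11,500 at 22% = $2,530.00
Fee: $14,960.00 + $32,240.00 + $2,530.00 = $49,730.00

$49,730.00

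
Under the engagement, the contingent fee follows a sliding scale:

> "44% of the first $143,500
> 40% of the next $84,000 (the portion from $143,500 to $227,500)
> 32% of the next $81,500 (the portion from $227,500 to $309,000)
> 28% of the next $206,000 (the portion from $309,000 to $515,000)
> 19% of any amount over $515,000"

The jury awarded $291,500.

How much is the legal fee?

$117,220.00

First $143,500 at 44% = $63,140.00
Next $84,000 at 40% = $33,600.00
Remaining $64,000 at 32% = $20,480.00
Fee: $63,140.00 + $33,600.00 + $20,480.00 = $117,220.00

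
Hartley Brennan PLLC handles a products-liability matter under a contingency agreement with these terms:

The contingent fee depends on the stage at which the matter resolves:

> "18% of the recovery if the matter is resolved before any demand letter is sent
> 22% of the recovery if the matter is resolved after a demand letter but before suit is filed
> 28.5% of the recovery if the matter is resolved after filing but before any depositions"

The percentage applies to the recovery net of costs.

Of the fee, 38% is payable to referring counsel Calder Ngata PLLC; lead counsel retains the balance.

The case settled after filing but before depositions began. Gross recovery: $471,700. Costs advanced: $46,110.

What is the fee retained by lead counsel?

Fee base (net of costs): $471,700 − $46,110 = $425,590
The matter settled after filing but before depositions began, so the 28.5% rate applies.
$425,590 × 28.5% = $121,293.15
Referral share: 38% of $121,293.15 = $46,091.40; lead counsel retains $121,293.15 − $46,091.40 = $75,201.75.

$75,201.75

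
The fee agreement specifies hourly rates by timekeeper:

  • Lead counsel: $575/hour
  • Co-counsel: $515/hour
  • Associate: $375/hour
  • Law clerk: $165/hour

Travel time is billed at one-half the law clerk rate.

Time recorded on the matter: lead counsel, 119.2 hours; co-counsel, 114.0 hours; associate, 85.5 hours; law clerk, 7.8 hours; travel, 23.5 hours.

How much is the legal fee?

$162,538.25

Lead counsel: 119.2 × $575 = $68,540.00
Co-counsel: 114.0 × $515 = $58,710.00
Associate: 85.5 × $375 = $32,062.50
Law clerk: 7.8 × $165 = $1,287.00
Subtotal: $68,540.00 + $58,710.00 + $32,062.50 + $1,287.00 = $160,599.50
Travel: 23.5 × ($165 ÷ 2) = 23.5 × $82.50 = $1,938.75
Total: $160,599.50 + $1,938.75 = $162,538.25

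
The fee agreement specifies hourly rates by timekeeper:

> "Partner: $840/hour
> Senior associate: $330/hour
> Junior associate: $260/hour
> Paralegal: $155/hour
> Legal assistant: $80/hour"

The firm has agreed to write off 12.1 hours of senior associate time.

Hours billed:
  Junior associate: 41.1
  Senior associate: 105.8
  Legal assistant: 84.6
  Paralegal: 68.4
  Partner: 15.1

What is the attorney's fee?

Partner: 15.1 × $840 = $12,684.00
Senior associate: 105.8 × $330 = $34,914.00
Junior associate: 41.1 × $260 = $10,686.00
Paralegal: 68.4 × $155 = $10,602.00
Legal assistant: 84.6 × $80 = $6,768.00
Subtotal: $75,654.00
Write-off: 12.1 × $330 = $3,993.00
Total: $75,654.00 − $3,993.00 = $71,661.00

$71,661.00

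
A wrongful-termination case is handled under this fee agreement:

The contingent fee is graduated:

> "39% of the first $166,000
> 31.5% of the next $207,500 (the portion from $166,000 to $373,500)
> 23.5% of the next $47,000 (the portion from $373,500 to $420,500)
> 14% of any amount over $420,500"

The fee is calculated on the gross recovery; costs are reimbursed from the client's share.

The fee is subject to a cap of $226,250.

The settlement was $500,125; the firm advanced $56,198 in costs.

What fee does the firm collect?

Fee base is the gross recovery, $500,125; costs are reimbursed separately.
First $166,000 at 39% = $64,740.00
Next $207,500 at 31.5% = $65,362.50
Next $47,000 at 23.5% = $11,045.00
Remaining $79,625 at 14% = $11,147.50
Fee: $64,740.00 + $65,362.50 + $11,045.00 + $11,147.50 = $152,295.00
$152,295.00 is under the $226,250 cap.

$152,295.00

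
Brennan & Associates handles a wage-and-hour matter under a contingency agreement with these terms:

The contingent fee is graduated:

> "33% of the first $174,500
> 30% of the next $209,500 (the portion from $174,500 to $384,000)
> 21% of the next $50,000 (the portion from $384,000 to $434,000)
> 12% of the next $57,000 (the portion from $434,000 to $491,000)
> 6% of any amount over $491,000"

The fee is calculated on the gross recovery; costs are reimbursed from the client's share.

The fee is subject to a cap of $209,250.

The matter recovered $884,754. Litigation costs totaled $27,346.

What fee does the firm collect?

Fee base is the gross recovery, $884,754; costs are reimbursed separately.
First $174,500 at 33% = $57,585.00
Next $209,500 at 30% = $62,850.00
Next $50,000 at 21% = $10,500.00
Next $57,000 at 12% = $6,840.00
Remaining $393,754 at 6% = $23,625.24
Fee: $57,585.00 + $62,850.00 + $10,500.00 + $6,840.00 + $23,625.24 = $161,400.24
$161,400.24 is under the $209,250 cap.

$161,400.24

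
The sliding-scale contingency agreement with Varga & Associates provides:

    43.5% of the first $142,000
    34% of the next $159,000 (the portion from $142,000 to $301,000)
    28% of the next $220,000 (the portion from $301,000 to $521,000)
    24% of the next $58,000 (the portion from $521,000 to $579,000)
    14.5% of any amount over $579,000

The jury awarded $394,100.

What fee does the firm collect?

First $142,000 at 43.5% = $61,770.00
Next $159,000 at 34% = $54,060.00
Remaining $93,100 at 28% = $26,068.00
Fee: $61,770.00 + $54,060.00 + $26,068.00 = $141,898.00

$141,898.00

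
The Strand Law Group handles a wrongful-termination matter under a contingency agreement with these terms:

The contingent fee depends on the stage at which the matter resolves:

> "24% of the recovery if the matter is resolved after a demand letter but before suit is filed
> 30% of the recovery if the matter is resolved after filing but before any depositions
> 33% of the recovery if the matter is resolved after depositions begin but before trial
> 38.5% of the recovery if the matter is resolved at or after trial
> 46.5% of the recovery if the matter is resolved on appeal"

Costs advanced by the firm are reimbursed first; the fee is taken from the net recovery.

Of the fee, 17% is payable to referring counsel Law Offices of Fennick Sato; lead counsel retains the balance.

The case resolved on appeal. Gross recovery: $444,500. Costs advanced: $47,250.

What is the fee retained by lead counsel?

$153,318.64

Fee base (net of costs): $444,500 − $47,250 = $397,250
The matter resolved on appeal, so the 46.5% rate applies.
$397,250 × 46.5% = $184,721.25
Referral share: 17% of $184,721.25 = $31,402.61; lead counsel retains $184,721.25 − $31,402.61 = $153,318.64.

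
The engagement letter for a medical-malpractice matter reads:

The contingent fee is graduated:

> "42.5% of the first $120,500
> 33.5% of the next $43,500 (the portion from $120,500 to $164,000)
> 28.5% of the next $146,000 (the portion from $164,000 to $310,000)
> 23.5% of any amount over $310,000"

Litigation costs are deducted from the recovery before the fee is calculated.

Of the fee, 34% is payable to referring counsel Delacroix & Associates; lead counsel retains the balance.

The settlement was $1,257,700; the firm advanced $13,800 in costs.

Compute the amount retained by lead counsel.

Fee base (net of costs): $1,257,700 − $13,800 = $1,243,900
First $120,500 at 42.5% = $51,212.50
Next $43,500 at 33.5% = $14,572.50
Next $146,000 at 28.5% = $41,610.00
Remaining $933,900 at 23.5% = $219,466.50
Fee: $51,212.50 + $14,572.50 + $41,610.00 + $219,466.50 = $326,861.50
Referral share: 34% of $326,861.50 = $111,132.91; lead counsel retains $326,861.50 − $111,132.91 = $215,728.59.

$215,728.59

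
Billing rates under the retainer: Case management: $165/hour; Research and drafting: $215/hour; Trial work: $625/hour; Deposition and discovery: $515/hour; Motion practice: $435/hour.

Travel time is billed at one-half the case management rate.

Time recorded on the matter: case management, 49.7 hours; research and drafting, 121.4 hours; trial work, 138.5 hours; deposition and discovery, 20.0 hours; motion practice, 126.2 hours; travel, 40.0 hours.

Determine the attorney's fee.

Case management: 49.7 × $165 = $8,200.50
Research and drafting: 121.4 × $215 = $26,101.00
Trial work: 138.5 × $625 = $86,562.50
Deposition and discovery: 20.0 × $515 = $10,300.00
Motion practice: 126.2 × $435 = $54,897.00
Subtotal: $8,200.50 + $26,101.00 + $86,562.50 + $10,300.00 + $54,897.00 = $186,061.00
Travel: 40.0 × ($165 ÷ 2) = 40.0 × $82.50 = $3,300.00
Total: $186,061.00 + $3,300.00 = $189,361.00

$189,361.00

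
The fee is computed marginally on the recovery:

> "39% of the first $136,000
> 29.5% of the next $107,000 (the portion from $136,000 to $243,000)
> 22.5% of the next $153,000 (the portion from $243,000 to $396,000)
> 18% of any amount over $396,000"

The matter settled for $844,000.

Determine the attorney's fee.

$199,670.00

First $136,000 at 39% = $53,040.00
Next $107,000 at 29.5% = $31,565.00
Next $153,000 at 22.5% = $34,425.00
Remaining $448,000 at 18% = $80,640.00
Fee: $53,040.00 + $31,565.00 + $34,425.00 + $80,640.00 = $199,670.00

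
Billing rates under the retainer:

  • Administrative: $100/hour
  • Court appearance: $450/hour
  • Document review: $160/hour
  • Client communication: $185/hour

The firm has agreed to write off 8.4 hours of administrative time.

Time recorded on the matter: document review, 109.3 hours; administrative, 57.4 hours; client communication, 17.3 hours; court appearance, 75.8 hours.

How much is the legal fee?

$59,698.50

Administrative: 57.4 × $100 = $5,740.00
Court appearance: 75.8 × $450 = $34,110.00
Document review: 109.3 × $160 = $17,488.00
Client communication: 17.3 × $185 = $3,200.50
Subtotal: $60,538.50
Write-off: 8.4 × $100 = $840.00
Total: $60,538.50 − $840.00 = $59,698.50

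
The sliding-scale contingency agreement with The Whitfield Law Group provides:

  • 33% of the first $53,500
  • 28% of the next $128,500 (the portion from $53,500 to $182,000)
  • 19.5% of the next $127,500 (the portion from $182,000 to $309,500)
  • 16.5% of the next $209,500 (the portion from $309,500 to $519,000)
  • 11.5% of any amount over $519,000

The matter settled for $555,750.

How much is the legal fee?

$117,291.25

First $53,500 at 33% = $17,655.00
Next $128,500 at 28% = $35,980.00
Next $127,500 at 19.5% = $24,862.50
Next $209,500 at 16.5% = $34,567.50
Remaining $36,750 at 11.5% = $4,226.25
Fee: $17,655.00 + $35,980.00 + $24,862.50 + $34,567.50 + $4,226.25 = $117,291.25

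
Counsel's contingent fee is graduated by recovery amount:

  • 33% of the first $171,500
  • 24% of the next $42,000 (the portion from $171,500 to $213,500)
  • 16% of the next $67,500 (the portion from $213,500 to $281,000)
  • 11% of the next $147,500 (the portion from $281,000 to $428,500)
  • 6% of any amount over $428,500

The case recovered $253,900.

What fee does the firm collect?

First $171,500 at 33% = $56,595.00
Next $42,000 at 24% = $10,080.00
Remaining $40,400 at 16% = $6,464.00
Fee: $56,595.00 + $10,080.00 + $6,464.00 = $73,139.00

$73,139.00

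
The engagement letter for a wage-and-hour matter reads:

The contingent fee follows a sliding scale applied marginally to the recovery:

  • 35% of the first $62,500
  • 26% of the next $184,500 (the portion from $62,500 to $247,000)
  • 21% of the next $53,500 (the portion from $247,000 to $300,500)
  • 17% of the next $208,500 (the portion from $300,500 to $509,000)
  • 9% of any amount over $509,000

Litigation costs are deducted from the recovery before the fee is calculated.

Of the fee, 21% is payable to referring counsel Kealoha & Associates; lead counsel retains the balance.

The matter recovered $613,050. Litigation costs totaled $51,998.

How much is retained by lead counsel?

Fee base (net of costs): $613,050 − $51,998 = $561,052
First $62,500 at 35% = $21,875.00
Next $184,500 at 26% = $47,970.00
Next $53,500 at 21% = $11,235.00
Next $208,500 at 17% = $35,445.00
Remaining $52,052 at 9% = $4,684.68
Fee: $21,875.00 + $47,970.00 + $11,235.00 + $35,445.00 + $4,684.68 = $121,209.68
Referral share: 21% of $121,209.68 = $25,454.03; lead counsel retains $121,209.68 − $25,454.03 = $95,755.65.

$95,755.65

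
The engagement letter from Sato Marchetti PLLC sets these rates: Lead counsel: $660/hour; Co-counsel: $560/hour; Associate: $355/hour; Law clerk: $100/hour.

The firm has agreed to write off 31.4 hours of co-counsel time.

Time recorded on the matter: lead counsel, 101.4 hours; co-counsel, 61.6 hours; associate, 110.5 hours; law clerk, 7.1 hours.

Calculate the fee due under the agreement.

Lead counsel: 101.4 × $660 = $66,924.00
Co-counsel: 61.6 × $560 = $34,496.00
Associate: 110.5 × $355 = $39,227.50
Law clerk: 7.1 × $100 = $710.00
Subtotal: $141,357.50
Write-off: 31.4 × $560 = $17,584.00
Total: $141,357.50 − $17,584.00 = $123,773.50

$123,773.50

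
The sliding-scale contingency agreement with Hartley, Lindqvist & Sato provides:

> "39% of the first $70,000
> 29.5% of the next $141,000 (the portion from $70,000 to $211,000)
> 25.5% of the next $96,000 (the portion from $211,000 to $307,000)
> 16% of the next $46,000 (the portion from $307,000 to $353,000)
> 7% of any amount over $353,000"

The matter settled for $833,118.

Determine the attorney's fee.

First $70,000 at 39% = $27,300.00
Next $141,000 at 29.5% = $41,595.00
Next $96,000 at 25.5% = $24,480.00
Next $46,000 at 16% = $7,360.00
Remaining $480,118 at 7% = $33,608.26
Fee: $27,300.00 + $41,595.00 + $24,480.00 + $7,360.00 + $33,608.26 = $134,343.26

$134,343.26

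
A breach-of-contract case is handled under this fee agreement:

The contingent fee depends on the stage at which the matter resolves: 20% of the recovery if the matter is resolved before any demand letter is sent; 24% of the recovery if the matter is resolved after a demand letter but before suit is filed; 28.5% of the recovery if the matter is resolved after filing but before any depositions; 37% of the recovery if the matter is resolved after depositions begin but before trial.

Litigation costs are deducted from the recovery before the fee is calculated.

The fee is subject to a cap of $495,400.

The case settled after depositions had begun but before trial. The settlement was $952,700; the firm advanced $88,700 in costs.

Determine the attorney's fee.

Fee base (net of costs): $952,700 − $88,700 = $864,000
The matter settled after depositions had begun but before trial, so the 37% rate applies.
$864,000 × 37% = $319,680.00
$319,680.00 is under the $495,400 cap.

$319,680.00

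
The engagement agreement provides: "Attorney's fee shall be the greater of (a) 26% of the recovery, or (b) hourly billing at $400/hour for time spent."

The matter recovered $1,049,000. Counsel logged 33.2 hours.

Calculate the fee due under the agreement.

(a) 26% of $1,049,000 = $272,740.00
(b) 33.2 × $400 = $13,280.00
The greater is (a): $272,740.00.

$272,740.00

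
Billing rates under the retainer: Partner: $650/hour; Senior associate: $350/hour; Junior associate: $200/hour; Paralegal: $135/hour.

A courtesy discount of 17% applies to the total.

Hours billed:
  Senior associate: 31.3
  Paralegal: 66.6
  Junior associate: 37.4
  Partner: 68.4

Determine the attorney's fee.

$59,665.38

Partner: 68.4 × $650 = $44,460.00
Senior associate: 31.3 × $350 = $10,955.00
Junior associate: 37.4 × $200 = $7,480.00
Paralegal: 66.6 × $135 = $8,991.00
Subtotal: $71,886.00
Less 17% discount: −$12,220.62
Total: $71,886.00 − $12,220.62 = $59,665.38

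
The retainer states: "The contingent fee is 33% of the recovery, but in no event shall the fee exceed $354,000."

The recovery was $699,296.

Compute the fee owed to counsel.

33% of $699,296 = $230,767.68
That is under the $354,000 cap.

$230,767.68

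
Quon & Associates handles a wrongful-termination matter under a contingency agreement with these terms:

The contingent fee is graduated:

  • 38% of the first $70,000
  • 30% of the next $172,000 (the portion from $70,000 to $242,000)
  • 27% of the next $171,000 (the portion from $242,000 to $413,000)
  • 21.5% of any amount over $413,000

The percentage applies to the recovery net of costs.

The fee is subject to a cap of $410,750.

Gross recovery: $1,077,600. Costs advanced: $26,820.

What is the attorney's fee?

$261,492.70

Fee base (net of costs): $1,077,600 − $26,820 = $1,050,780
First $70,000 at 38% = $26,600.00
Next $172,000 at 30% = $51,600.00
Next $171,000 at 27% = $46,170.00
Remaining $637,780 at 21.5% = $137,122.70
Fee: $26,600.00 + $51,600.00 + $46,170.00 + $137,122.70 = $261,492.70
$261,492.70 is under the $410,750 cap.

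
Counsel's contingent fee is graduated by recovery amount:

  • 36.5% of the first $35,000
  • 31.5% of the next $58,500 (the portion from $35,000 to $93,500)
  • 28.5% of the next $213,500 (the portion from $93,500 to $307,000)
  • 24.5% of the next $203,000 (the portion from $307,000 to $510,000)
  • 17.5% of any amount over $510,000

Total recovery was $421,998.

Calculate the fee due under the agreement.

$120,224.51

First $35,000 at 36.5% = $12,775.00
Next $58,500 at 31.5% = $18,427.50
Next $213,500 at 28.5% = $60,847.50
Remaining $114,998 at 24.5% = $28,174.51
Fee: $12,775.00 + $18,427.50 + $60,847.50 + $28,174.51 = $120,224.51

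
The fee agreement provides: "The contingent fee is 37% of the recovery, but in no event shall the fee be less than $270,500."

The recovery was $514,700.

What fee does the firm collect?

$270,500.00

37% of $514,700 = $190,439.00
That is below the $270,500 minimum, so the minimum applies.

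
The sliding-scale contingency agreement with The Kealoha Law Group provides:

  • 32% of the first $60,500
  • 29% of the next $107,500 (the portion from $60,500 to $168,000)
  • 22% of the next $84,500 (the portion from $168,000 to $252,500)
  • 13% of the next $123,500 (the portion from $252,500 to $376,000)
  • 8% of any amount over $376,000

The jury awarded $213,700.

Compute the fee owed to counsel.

$60,589.00

First $60,500 at 32% = $19,360.00
Next $107,500 at 29% = $31,175.00
Remaining $45,700 at 22% = $10,054.00
Fee: $19,360.00 + $31,175.00 + $10,054.00 = $60,589.00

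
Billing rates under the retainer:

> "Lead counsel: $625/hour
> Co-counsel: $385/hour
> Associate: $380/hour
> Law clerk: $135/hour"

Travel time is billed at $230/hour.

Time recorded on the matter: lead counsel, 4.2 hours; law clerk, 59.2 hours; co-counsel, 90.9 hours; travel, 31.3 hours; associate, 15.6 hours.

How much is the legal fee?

Lead counsel: 4.2 × $625 = $2,625.00
Co-counsel: 90.9 × $385 = $34,996.50
Associate: 15.6 × $380 = $5,928.00
Law clerk: 59.2 × $135 = $7,992.00
Subtotal: $2,625.00 + $34,996.50 + $5,928.00 + $7,992.00 = $51,541.50
Travel: 31.3 × $230 = $7,199.00
Total: $51,541.50 + $7,199.00 = $58,740.50

$58,740.50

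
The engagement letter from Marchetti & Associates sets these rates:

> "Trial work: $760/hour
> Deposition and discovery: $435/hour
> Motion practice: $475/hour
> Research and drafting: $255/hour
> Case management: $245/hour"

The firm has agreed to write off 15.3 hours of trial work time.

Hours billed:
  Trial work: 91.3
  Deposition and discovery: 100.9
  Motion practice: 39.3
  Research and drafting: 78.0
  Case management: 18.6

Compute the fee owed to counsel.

$144,766.00

Trial work: 91.3 × $760 = $69,388.00
Deposition and discovery: 100.9 × $435 = $43,891.50
Motion practice: 39.3 × $475 = $18,667.50
Research and drafting: 78.0 × $255 = $19,890.00
Case management: 18.6 × $245 = $4,557.00
Subtotal: $156,394.00
Write-off: 15.3 × $760 = $11,628.00
Total: $156,394.00 − $11,628.00 = $144,766.00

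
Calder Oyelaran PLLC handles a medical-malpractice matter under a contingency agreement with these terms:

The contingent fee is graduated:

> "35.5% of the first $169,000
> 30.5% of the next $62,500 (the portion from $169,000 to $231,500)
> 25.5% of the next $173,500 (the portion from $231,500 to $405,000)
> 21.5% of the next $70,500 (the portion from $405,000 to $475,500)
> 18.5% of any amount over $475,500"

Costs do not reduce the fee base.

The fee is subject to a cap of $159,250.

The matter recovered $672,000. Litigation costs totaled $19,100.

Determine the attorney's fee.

Fee base is the gross recovery, $672,000; costs are reimbursed separately.
First $169,000 at 35.5% = $59,995.00
Next $62,500 at 30.5% = $19,062.50
Next $173,500 at 25.5% = $44,242.50
Next $70,500 at 21.5% = $15,157.50
Remaining $196,500 at 18.5% = $36,352.50
Fee: $59,995.00 + $19,062.50 + $44,242.50 + $15,157.50 + $36,352.50 = $174,810.00
$174,810.00 exceeds the $159,250 cap, so the fee is capped at $159,250.00.

$159,250.00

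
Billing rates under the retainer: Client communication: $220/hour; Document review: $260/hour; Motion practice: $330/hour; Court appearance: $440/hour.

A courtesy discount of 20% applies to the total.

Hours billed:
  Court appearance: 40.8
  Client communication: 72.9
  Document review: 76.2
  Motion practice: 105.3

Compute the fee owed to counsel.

Client communication: 72.9 × $220 = $16,038.00
Document review: 76.2 × $260 = $19,812.00
Motion practice: 105.3 × $330 = $34,749.00
Court appearance: 40.8 × $440 = $17,952.00
Subtotal: $88,551.00
Less 20% discount: −$17,710.20
Total: $88,551.00 − $17,710.20 = $70,840.80

$70,840.80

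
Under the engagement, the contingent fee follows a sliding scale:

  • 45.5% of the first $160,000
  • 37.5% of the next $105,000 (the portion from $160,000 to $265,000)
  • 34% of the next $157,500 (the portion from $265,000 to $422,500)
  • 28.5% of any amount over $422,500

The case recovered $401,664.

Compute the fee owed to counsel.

First $160,000 at 45.5% = $72,800.00
Next $105,000 at 37.5% = $39,375.00
Remaining $136,664 at 34% = $46,465.76
Fee: $72,800.00 + $39,375.00 + $46,465.76 = $158,640.76

$158,640.76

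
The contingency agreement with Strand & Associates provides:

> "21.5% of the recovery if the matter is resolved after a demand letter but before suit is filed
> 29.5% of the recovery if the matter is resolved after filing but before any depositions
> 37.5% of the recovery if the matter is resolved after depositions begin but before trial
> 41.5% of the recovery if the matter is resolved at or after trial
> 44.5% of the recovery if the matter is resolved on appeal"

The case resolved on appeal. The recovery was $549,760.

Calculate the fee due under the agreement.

$244,643.20

The matter resolved on appeal, so the 44.5% rate applies.
$549,760 × 44.5% = $244,643.20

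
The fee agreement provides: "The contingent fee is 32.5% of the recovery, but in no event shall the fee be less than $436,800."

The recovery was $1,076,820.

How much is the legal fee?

32.5% of $1,076,820 = $349,966.50
That is below the $436,800 minimum, so the minimum applies.

$436,800.00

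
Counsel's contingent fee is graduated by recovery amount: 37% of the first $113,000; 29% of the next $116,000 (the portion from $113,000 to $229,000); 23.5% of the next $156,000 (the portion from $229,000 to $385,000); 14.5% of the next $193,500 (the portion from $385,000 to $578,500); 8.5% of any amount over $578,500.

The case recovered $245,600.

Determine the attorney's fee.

First $113,000 at 37% = $41,810.00
Next $116,000 at 29% = $33,640.00
Remaining $16,600 at 23.5% = $3,901.00
Fee: $41,810.00 + $33,640.00 + $3,901.00 = $79,351.00

$79,351.00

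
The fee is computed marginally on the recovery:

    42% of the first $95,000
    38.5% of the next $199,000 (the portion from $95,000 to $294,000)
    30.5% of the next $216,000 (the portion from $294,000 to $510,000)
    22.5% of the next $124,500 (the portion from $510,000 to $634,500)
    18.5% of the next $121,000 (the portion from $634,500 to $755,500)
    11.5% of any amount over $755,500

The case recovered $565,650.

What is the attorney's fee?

$194,916.25

First $95,000 at 42% = $39,900.00
Next $199,000 at 38.5% = $76,615.00
Next $216,000 at 30.5% = $65,880.00
Remaining $55,650 at 22.5% = $12,521.25
Fee: $39,900.00 + $76,615.00 + $65,880.00 + $12,521.25 = $194,916.25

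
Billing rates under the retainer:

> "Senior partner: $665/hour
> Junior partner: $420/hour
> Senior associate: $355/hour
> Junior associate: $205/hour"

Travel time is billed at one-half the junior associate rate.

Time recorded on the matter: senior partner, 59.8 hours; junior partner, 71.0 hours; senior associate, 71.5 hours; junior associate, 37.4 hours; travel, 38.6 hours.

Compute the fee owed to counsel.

Senior partner: 59.8 × $665 = $39,767.00
Junior partner: 71.0 × $420 = $29,820.00
Senior associate: 71.5 × $355 = $25,382.50
Junior associate: 37.4 × $205 = $7,667.00
Subtotal: $39,767.00 + $29,820.00 + $25,382.50 + $7,667.00 = $102,636.50
Travel: 38.6 × ($205 ÷ 2) = 38.6 × $102.50 = $3,956.50
Total: $102,636.50 + $3,956.50 = $106,593.00

$106,593.00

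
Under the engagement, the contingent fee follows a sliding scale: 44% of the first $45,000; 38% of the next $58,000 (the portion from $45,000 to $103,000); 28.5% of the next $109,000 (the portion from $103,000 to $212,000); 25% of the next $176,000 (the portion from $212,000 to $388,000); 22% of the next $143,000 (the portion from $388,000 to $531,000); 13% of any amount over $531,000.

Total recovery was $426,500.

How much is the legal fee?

First $45,000 at 44% = $19,800.00
Next $58,000 at 38% = $22,040.00
Next $109,000 at 28.5% = $31,065.00
Next $176,000 at 25% = $44,000.00
Remaining $38,500 at 22% = $8,470.00
Fee: $19,800.00 + $22,040.00 + $31,065.00 + $44,000.00 + $8,470.00 = $125,375.00

$125,375.00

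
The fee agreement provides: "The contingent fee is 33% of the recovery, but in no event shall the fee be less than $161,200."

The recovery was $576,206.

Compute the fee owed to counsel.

$190,147.98

33% of $576,206 = $190,147.98
That exceeds the $161,200 minimum.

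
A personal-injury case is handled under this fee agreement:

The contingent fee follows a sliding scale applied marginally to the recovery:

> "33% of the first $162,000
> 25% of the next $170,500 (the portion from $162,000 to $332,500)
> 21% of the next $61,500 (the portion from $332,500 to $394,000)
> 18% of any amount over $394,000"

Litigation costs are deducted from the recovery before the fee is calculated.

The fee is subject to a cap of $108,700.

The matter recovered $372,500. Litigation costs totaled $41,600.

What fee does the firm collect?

Fee base (net of costs): $372,500 − $41,600 = $330,900
First $162,000 at 33% = $53,460.00
Remaining $168,900 at 25% = $42,225.00
Fee: $53,460.00 + $42,225.00 = $95,685.00
$95,685.00 is under the $108,700 cap.

$95,685.00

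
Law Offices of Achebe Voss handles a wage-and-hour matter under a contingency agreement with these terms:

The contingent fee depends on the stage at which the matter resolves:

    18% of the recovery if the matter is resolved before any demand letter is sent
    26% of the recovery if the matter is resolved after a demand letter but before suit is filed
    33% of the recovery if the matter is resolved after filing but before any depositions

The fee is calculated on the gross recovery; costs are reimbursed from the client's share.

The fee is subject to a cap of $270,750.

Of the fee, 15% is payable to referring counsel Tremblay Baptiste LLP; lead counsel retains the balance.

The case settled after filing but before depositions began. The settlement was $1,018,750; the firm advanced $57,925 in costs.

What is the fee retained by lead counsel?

Fee base is the gross recovery, $1,018,750; costs are reimbursed separately.
The matter settled after filing but before depositions began, so the 33% rate applies.
$1,018,750 × 33% = $336,187.50
$336,187.50 exceeds the $270,750 cap, so the fee is capped at $270,750.00.
Referral share: 15% of $270,750.00 = $40,612.50; lead counsel retains $270,750.00 − $40,612.50 = $230,137.50.

$230,137.50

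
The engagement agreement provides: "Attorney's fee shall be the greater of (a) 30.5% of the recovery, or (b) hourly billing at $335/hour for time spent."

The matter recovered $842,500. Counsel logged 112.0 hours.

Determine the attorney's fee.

(a) 30.5% of $842,500 = $256,962.50
(b) 112.0 × $335 = $37,520.00
The greater is (a): $256,962.50.

$256,962.50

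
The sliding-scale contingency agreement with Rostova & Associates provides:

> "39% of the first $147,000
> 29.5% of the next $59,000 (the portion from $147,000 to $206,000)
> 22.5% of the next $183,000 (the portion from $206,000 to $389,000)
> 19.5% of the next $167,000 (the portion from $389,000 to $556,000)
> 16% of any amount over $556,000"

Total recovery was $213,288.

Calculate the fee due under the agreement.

First $147,000 at 39% = $57,330.00
Next $59,000 at 29.5% = $17,405.00
Remaining $7,288 at 22.5% = $1,639.80
Fee: $57,330.00 + $17,405.00 + $1,639.80 = $76,374.80

$76,374.80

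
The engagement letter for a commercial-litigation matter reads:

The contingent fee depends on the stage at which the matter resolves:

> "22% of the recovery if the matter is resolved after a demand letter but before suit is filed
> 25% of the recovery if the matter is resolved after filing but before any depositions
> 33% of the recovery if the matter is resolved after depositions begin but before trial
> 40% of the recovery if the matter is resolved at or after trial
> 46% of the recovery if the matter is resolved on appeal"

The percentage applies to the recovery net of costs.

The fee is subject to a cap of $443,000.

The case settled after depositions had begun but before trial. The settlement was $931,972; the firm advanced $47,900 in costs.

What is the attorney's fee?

$291,743.76

Fee base (net of costs): $931,972 − $47,900 = $884,072
The matter settled after depositions had begun but before trial, so the 33% rate applies.
$884,072 × 33% = $291,743.76
$291,743.76 is under the $443,000 cap.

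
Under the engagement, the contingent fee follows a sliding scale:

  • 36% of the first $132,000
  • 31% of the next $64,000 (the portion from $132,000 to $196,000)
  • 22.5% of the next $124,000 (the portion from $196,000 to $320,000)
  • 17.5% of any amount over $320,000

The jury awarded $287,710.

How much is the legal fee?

$87,994.75

First $132,000 at 36% = $47,520.00
Next $64,000 at 31% = $19,840.00
Remaining $91,710 at 22.5% = $20,634.75
Fee: $47,520.00 + $19,840.00 + $20,634.75 = $87,994.75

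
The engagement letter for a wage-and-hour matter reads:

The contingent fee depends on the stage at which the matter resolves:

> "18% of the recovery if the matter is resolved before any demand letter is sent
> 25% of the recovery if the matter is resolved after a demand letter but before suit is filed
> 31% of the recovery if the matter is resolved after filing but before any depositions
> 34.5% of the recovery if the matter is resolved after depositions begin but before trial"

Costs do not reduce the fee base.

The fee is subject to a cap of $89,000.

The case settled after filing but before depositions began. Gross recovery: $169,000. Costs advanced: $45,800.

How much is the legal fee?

$52,390.00

Fee base is the gross recovery, $169,000; costs are reimbursed separately.
The matter settled after filing but before depositions began, so the 31% rate applies.
$169,000 × 31% = $52,390.00
$52,390.00 is under the $89,000 cap.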